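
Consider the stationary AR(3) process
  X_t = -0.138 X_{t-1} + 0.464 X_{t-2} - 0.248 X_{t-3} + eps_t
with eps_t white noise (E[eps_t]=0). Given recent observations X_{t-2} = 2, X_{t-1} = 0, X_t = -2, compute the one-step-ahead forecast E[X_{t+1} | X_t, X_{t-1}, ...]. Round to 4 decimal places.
E[X_{t+1} \mid \mathcal F_t] = -0.2200

For an AR(p) model X_t = c + sum_i phi_i X_{t-i} + eps_t, the
one-step-ahead conditional mean is
  E[X_{t+1} | X_t, ...] = c + sum_i phi_i X_{t+1-i}.
Substitute known values:
  E[X_{t+1} | ...] = (-0.138) * (-2) + (0.464) * (0) + (-0.248) * (2)
                   = -0.2200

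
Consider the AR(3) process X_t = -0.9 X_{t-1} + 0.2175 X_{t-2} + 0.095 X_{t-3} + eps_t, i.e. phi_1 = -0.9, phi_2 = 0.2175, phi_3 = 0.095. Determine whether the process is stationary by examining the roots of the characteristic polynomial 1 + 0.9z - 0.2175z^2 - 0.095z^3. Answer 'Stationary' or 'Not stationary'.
\text{Not stationary}

The AR(p) characteristic polynomial is P(z) = 1 + 0.9z - 0.2175z^2 - 0.095z^3.
Stationarity requires all roots to lie outside the unit circle, i.e. |z| > 1 for every root.
Degree 3: look for a simple real root z0 first, then factor out (1 - z/z0) and solve the remaining quadratic.
Testing z0 = -4: P(-4) = 1 + (0.9)(-4) + (-0.2175)(-4)^2 + (-0.095)(-4)^3
  = 1 + (-3.6) + (-3.48) + (6.08) = 0.  So z_0 = -4 is a root, |z_0| = 4.
Divide out the factor (1 + 0.25 z) = (1 - z/z0) (since 1/z0 = -0.25):
  P(z) = (1 + 0.25 z)(1 + (0.65) z + (-0.38) z^2)
  [check: z-coef 0.65 - (-0.25) = 0.9; z^2-coef -0.38 - (-0.25)(0.65) = -0.2175; z^3-coef -(-0.25)(-0.38) = -0.095.]
Remaining roots from the quadratic factor 1 + (0.65) z + (-0.38) z^2:
  Set 1 + (0.65) z + (-0.38) z^2 = 0, i.e. a z^2 + b z + c = 0 with a = -0.38, b = 0.65, c = 1.
  Discriminant D = b^2 - 4ac = (0.65)^2 - 4*(-0.38)*1 = 0.4225 - (-1.52) = 1.9425.
  D >= 0, so the roots are real: z = (-b +/- sqrt(D)) / (2a) = (-0.65 +/- 1.393736) / (-0.76).
    z_1 = (-0.65 + 1.393736) / (-0.76) = -0.9786,   |z_1| = 0.9786.
    z_2 = (-0.65 - 1.393736) / (-0.76) = 2.6891,   |z_2| = 2.6891.
Moduli of all roots: 4.0000, 0.9786, 2.6891.
All moduli strictly greater than 1? No.
Verdict: Not stationary.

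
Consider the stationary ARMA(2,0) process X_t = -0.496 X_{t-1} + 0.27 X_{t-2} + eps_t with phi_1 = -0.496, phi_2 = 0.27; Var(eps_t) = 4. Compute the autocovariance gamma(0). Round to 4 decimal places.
\gamma(0) = 8.0144

Multiply the model equation by X_{t-k} and take expectations. With theta_0 = psi_0 = 1 and psi_j the MA(infinity) weights, this gives
  gamma(k) - sum_i phi_i gamma(k-i) = c_k,
  c_k = sigma^2 * sum_{j=k..q} theta_j psi_{j-k}   (c_k = 0 for k > q),
using gamma(-m) = gamma(m).
Pure AR (q = 0): c_0 = sigma^2 = 4, c_k = 0 for k >= 1.
Equations for k = 0, 1, 2 (AR order 2, c_2 = 0):
  (E0) gamma(0) = phi_1 gamma(1) + phi_2 gamma(2) + c_0
  (E1) gamma(1) = phi_1 gamma(0) + phi_2 gamma(1) + c_1
  (E2) gamma(2) = phi_1 gamma(1) + phi_2 gamma(0)
From (E1): gamma(1) = A gamma(0) + B with
  A = phi_1 / (1 - phi_2) = -0.496 / 0.73 = -0.679452,   B = c_1 / (1 - phi_2) = 0 / 0.73 = 0.
Insert (E2) into (E0): gamma(0) (1 - phi_2^2) = phi_1 (1 + phi_2) gamma(1) + c_0.
  phi_1 (1 + phi_2) = (-0.496)(1.27) = -0.62992,   1 - phi_2^2 = 0.9271.
Replace gamma(1) by A gamma(0) + B and collect gamma(0):
  gamma(0) [0.9271 - (-0.62992)(-0.679452)] = c_0 = 4
  gamma(0) * 0.4991 = 4
  gamma(0) = 4 / 0.4991 = 8.014433.
Therefore gamma(0) = 8.0144 (to 4 decimal places).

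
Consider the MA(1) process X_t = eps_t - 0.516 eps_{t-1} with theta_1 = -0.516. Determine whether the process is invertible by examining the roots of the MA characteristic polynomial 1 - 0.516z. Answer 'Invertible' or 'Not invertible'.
\text{Invertible}

The MA(q) characteristic polynomial is P(z) = 1 - 0.516z.
Invertibility requires all roots to lie outside the unit circle, i.e. |z| > 1 for every root.
This is linear in z: 1 + (-0.516) z = 0  =>  z = -1/(-0.516) = 1.937984,  |z| = 1.937984.
Moduli of all roots: 1.9380.
All moduli strictly greater than 1? Yes.
Verdict: Invertible.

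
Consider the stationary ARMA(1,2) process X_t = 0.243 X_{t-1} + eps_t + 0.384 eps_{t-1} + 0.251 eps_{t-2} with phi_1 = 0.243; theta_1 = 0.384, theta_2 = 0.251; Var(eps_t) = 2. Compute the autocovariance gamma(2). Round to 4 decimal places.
\gamma(2) = 0.9501

Multiply the model equation by X_{t-k} and take expectations. With theta_0 = psi_0 = 1 and psi_j the MA(infinity) weights, this gives
  gamma(k) - sum_i phi_i gamma(k-i) = c_k,
  c_k = sigma^2 * sum_{j=k..q} theta_j psi_{j-k}   (c_k = 0 for k > q),
using gamma(-m) = gamma(m).
psi-weights needed (psi_j = theta_j + sum_i phi_i psi_{j-i}):
  psi_1 = theta_1 + phi_1 = 0.384 + (0.243) = 0.627
  psi_2 = theta_2 + phi_1 psi_1 = 0.251 + (0.243)(0.627) = 0.403361
Right-hand sides:
  c_0 = sigma^2 (1 + theta_1 psi_1 + theta_2 psi_2) = 2 * (1 + (0.384)(0.627) + (0.251)(0.403361)) = 2 * 1.342012 = 2.684023
  c_1 = sigma^2 (theta_1 + theta_2 psi_1) = 2 * (0.384 + (0.251)(0.627)) = 1.082754
  c_2 = sigma^2 theta_2 = 2 * (0.251) = 0.502
Equations for k = 0 and k = 1 (AR order 1):
  gamma(0) = phi_1 gamma(1) + c_0
  gamma(1) = phi_1 gamma(0) + c_1
Substituting the second into the first: gamma(0) (1 - phi_1^2) = c_0 + phi_1 c_1, so
  gamma(0) = (c_0 + phi_1 c_1) / (1 - phi_1^2) = (2.684023 + (0.243)(1.082754)) / (1 - (0.243)^2) = 2.947132 / 0.940951 = 3.132079.
  gamma(1) = phi_1 gamma(0) + c_1 = (0.243)(3.132079) + (1.082754) = 1.843849.
For k = 2: gamma(2) = phi_1 gamma(1) + c_2
  = (0.243)(1.843849) + (0.502) = 0.950055.
Therefore gamma(2) = 0.9501 (to 4 decimal places).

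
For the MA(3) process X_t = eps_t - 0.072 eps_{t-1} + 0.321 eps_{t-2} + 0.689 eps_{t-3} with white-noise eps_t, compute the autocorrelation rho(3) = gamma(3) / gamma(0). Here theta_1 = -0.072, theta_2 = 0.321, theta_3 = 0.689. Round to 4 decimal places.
\rho(3) = 0.4353

For an MA(q) process with theta_0 = 1, the autocovariance is
  gamma(k) = sigma^2 * sum_{i=0..q-k} theta_i * theta_{i+k},
and rho(k) = gamma(k) / gamma(0). Sigma^2 cancels.
  numerator   = (1)*(0.689) = 0.689.
  denominator = (1)^2 + (-0.072)^2 + (0.321)^2 + (0.689)^2 = 1.582946.
  rho(3) = 0.689 / 1.582946 = 0.4353.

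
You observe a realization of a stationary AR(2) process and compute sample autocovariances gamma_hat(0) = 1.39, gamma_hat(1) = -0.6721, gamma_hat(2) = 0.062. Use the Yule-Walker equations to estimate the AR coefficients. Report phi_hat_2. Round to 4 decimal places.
\hat\phi_{2} = -0.2469

The Yule-Walker equations for an AR(p) process read, in matrix form,
  Gamma_p phi = r_p,   with   (Gamma_p)_{ij} = gamma(|i - j|),
                       (r_p)_i = gamma(i),   i,j = 1..p.
Substitute the sample gammas (Toeplitz matrix and right-hand side of size 2):
  Gamma_p = [[1.39, -0.6721], [-0.6721, 1.39]]
  r_p     = [-0.6721, 0.062]
Written out:
  1.39 phi_1 - 0.6721 phi_2 = -0.6721
  -0.6721 phi_1 + 1.39 phi_2 = 0.062
Solve by Cramer's rule:
  det = gamma(0)^2 - gamma(1)^2 = (1.39)^2 - (-0.6721)^2 = 1.9321 - 0.45171841 = 1.48038159
  phi_hat_1 = [gamma(1) gamma(0) - gamma(1) gamma(2)] / det = [(-0.6721)(1.39) - (-0.6721)(0.062)] / 1.48038159 = -0.8925488 / 1.48038159 = -0.6029
  phi_hat_2 = [gamma(0) gamma(2) - gamma(1)^2] / det = [(1.39)(0.062) - (-0.6721)^2] / 1.48038159 = -0.36553841 / 1.48038159 = -0.2469
So phi_hat = [-0.6029, -0.2469].
Therefore phi_hat_2 = -0.2469.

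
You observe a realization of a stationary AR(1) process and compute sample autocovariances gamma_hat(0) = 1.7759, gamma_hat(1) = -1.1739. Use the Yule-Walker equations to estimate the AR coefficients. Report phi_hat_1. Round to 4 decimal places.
\hat\phi_{1} = -0.6610

The Yule-Walker equations for an AR(p) process read, in matrix form,
  Gamma_p phi = r_p,   with   (Gamma_p)_{ij} = gamma(|i - j|),
                       (r_p)_i = gamma(i),   i,j = 1..p.
Substitute the sample gammas (Toeplitz matrix and right-hand side of size 1):
  Gamma_p = [[1.7759]]
  r_p     = [-1.1739]
With p = 1 this is the single equation gamma(0) phi_1 = gamma(1):
  phi_hat_1 = gamma(1) / gamma(0) = -1.1739 / 1.7759 = -0.6610.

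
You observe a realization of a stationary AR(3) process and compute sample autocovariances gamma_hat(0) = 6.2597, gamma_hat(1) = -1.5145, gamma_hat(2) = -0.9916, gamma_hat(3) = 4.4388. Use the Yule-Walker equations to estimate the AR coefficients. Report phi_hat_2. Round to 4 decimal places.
\hat\phi_{2} = -0.0280

The Yule-Walker equations for an AR(p) process read, in matrix form,
  Gamma_p phi = r_p,   with   (Gamma_p)_{ij} = gamma(|i - j|),
                       (r_p)_i = gamma(i),   i,j = 1..p.
Substitute the sample gammas (Toeplitz matrix and right-hand side of size 3):
  Gamma_p = [[6.2597, -1.5145, -0.9916], [-1.5145, 6.2597, -1.5145], [-0.9916, -1.5145, 6.2597]]
  r_p     = [-1.5145, -0.9916, 4.4388]
Written out (R1..R3):
  (R1) 6.2597 phi_1 - 1.5145 phi_2 - 0.9916 phi_3 = -1.5145
  (R2) -1.5145 phi_1 + 6.2597 phi_2 - 1.5145 phi_3 = -0.9916
  (R3) -0.9916 phi_1 - 1.5145 phi_2 + 6.2597 phi_3 = 4.4388
Gaussian elimination:
  R2 <- R2 - (-1.5145/6.2597) R1 = R2 - (-0.241945) R1:  5.893275 phi_2 - 1.754412 phi_3 = -1.358025
  R3 <- R3 - (-0.9916/6.2597) R1 = R3 - (-0.15841) R1:  -1.754412 phi_2 + 6.10262 phi_3 = 4.198888
  R3 <- R3 - (-1.754412/5.893275) R2 = R3 - (-0.297697) R2:  5.580337 phi_3 = 3.794607
Back-substitution:
  phi_hat_3 = 3.794607 / 5.580337 = 0.679996
  phi_hat_2 = (-1.358025 - (-1.754412)(0.679996)) / 5.893275 = -0.028003
  phi_hat_1 = (-1.5145 - (-1.5145)(-0.028003) - (-0.9916)(0.679996)) / 6.2597 = -0.141001
So phi_hat = [-0.1410, -0.0280, 0.6800].
Therefore phi_hat_2 = -0.0280.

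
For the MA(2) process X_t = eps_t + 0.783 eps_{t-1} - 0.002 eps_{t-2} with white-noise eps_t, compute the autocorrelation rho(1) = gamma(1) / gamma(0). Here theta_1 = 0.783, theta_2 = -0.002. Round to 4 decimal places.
\rho(1) = 0.4844

For an MA(q) process with theta_0 = 1, the autocovariance is
  gamma(k) = sigma^2 * sum_{i=0..q-k} theta_i * theta_{i+k},
and rho(k) = gamma(k) / gamma(0). Sigma^2 cancels.
  numerator   = (1)*(0.783) + (0.783)*(-0.002) = 0.781434.
  denominator = (1)^2 + (0.783)^2 + (-0.002)^2 = 1.613093.
  rho(1) = 0.781434 / 1.613093 = 0.4844.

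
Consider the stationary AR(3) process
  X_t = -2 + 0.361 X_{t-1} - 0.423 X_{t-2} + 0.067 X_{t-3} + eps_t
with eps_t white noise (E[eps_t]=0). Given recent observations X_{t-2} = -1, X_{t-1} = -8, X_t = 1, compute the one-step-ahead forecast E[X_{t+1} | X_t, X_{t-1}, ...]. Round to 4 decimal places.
E[X_{t+1} \mid \mathcal F_t] = 1.6780

For an AR(p) model X_t = c + sum_i phi_i X_{t-i} + eps_t, the
one-step-ahead conditional mean is
  E[X_{t+1} | X_t, ...] = c + sum_i phi_i X_{t+1-i}.
Substitute known values:
  E[X_{t+1} | ...] = -2 + (0.361) * (1) + (-0.423) * (-8) + (0.067) * (-1)
                   = 1.6780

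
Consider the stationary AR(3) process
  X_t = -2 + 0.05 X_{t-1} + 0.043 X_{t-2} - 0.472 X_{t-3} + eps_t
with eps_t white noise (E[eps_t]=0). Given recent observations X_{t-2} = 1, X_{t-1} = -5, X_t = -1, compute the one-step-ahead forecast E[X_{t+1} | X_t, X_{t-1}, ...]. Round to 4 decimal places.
E[X_{t+1} \mid \mathcal F_t] = -2.7370

For an AR(p) model X_t = c + sum_i phi_i X_{t-i} + eps_t, the
one-step-ahead conditional mean is
  E[X_{t+1} | X_t, ...] = c + sum_i phi_i X_{t+1-i}.
Substitute known values:
  E[X_{t+1} | ...] = -2 + (0.05) * (-1) + (0.043) * (-5) + (-0.472) * (1)
                   = -2.7370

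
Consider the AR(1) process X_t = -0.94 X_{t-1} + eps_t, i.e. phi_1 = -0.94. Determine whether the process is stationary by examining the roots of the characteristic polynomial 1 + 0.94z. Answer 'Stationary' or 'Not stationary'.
\text{Stationary}

The AR(p) characteristic polynomial is P(z) = 1 + 0.94z.
Stationarity requires all roots to lie outside the unit circle, i.e. |z| > 1 for every root.
This is linear in z: 1 + (0.94) z = 0  =>  z = -1/(0.94) = -1.06383,  |z| = 1.06383.
Moduli of all roots: 1.0638.
All moduli strictly greater than 1? Yes.
Verdict: Stationary.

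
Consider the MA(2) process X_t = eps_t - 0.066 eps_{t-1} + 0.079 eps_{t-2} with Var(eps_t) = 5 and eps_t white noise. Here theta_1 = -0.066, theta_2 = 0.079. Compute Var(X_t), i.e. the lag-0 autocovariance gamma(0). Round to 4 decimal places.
\gamma(0) = 5.0530

For an MA(q) process X_t = eps_t + sum_i theta_i eps_{t-i} with
Var(eps_t) = sigma^2, the variance is
  gamma(0) = sigma^2 * (1 + sum_i theta_i^2).
  sum_i theta_i^2 = (-0.066)^2 + (0.079)^2 = 0.004356 + 0.006241 = 0.010597.
  gamma(0) = 5 * (1 + 0.010597) = 5 * 1.010597 = 5.052985, which rounds to 5.0530.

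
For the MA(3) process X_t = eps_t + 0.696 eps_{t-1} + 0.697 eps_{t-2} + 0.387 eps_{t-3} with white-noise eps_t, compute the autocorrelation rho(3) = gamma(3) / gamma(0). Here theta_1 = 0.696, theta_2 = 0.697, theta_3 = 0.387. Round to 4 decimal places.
\rho(3) = 0.1825

For an MA(q) process with theta_0 = 1, the autocovariance is
  gamma(k) = sigma^2 * sum_{i=0..q-k} theta_i * theta_{i+k},
and rho(k) = gamma(k) / gamma(0). Sigma^2 cancels.
  numerator   = (1)*(0.387) = 0.387.
  denominator = (1)^2 + (0.696)^2 + (0.697)^2 + (0.387)^2 = 2.119994.
  rho(3) = 0.387 / 2.119994 = 0.1825.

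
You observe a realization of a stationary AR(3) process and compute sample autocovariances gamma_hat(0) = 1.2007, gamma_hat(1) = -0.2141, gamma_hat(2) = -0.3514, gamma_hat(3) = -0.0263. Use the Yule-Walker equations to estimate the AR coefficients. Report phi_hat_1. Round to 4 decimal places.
\hat\phi_{1} = -0.2971

The Yule-Walker equations for an AR(p) process read, in matrix form,
  Gamma_p phi = r_p,   with   (Gamma_p)_{ij} = gamma(|i - j|),
                       (r_p)_i = gamma(i),   i,j = 1..p.
Substitute the sample gammas (Toeplitz matrix and right-hand side of size 3):
  Gamma_p = [[1.2007, -0.2141, -0.3514], [-0.2141, 1.2007, -0.2141], [-0.3514, -0.2141, 1.2007]]
  r_p     = [-0.2141, -0.3514, -0.0263]
Written out (R1..R3):
  (R1) 1.2007 phi_1 - 0.2141 phi_2 - 0.3514 phi_3 = -0.2141
  (R2) -0.2141 phi_1 + 1.2007 phi_2 - 0.2141 phi_3 = -0.3514
  (R3) -0.3514 phi_1 - 0.2141 phi_2 + 1.2007 phi_3 = -0.0263
Gaussian elimination:
  R2 <- R2 - (-0.2141/1.2007) R1 = R2 - (-0.178313) R1:  1.162523 phi_2 - 0.276759 phi_3 = -0.389577
  R3 <- R3 - (-0.3514/1.2007) R1 = R3 - (-0.292663) R1:  -0.276759 phi_2 + 1.097858 phi_3 = -0.088959
  R3 <- R3 - (-0.276759/1.162523) R2 = R3 - (-0.238068) R2:  1.031971 phi_3 = -0.181705
Back-substitution:
  phi_hat_3 = -0.181705 / 1.031971 = -0.176075
  phi_hat_2 = (-0.389577 - (-0.276759)(-0.176075)) / 1.162523 = -0.377031
  phi_hat_1 = (-0.2141 - (-0.2141)(-0.377031) - (-0.3514)(-0.176075)) / 1.2007 = -0.297073
So phi_hat = [-0.2971, -0.3770, -0.1761].
Therefore phi_hat_1 = -0.2971.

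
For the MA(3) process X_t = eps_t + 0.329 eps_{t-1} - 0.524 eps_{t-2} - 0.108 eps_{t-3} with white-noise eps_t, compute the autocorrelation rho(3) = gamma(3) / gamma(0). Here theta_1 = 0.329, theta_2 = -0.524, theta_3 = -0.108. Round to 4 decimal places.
\rho(3) = -0.0774

For an MA(q) process with theta_0 = 1, the autocovariance is
  gamma(k) = sigma^2 * sum_{i=0..q-k} theta_i * theta_{i+k},
and rho(k) = gamma(k) / gamma(0). Sigma^2 cancels.
  numerator   = (1)*(-0.108) = -0.108.
  denominator = (1)^2 + (0.329)^2 + (-0.524)^2 + (-0.108)^2 = 1.394481.
  rho(3) = -0.108 / 1.394481 = -0.0774.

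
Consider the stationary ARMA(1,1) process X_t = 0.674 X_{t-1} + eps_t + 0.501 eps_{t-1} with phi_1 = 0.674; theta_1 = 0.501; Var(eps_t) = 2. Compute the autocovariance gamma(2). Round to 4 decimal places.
\gamma(2) = 3.8824

Multiply the model equation by X_{t-k} and take expectations. With theta_0 = psi_0 = 1 and psi_j the MA(infinity) weights, this gives
  gamma(k) - sum_i phi_i gamma(k-i) = c_k,
  c_k = sigma^2 * sum_{j=k..q} theta_j psi_{j-k}   (c_k = 0 for k > q),
using gamma(-m) = gamma(m).
psi-weights needed (psi_j = theta_j + sum_i phi_i psi_{j-i}):
  psi_1 = theta_1 + phi_1 = 0.501 + (0.674) = 1.175
Right-hand sides:
  c_0 = sigma^2 (1 + theta_1 psi_1) = 2 * (1 + (0.501)(1.175)) = 2 * 1.588675 = 3.17735
  c_1 = sigma^2 theta_1 = 2 * (0.501) = 1.002
  c_2 = 0
Equations for k = 0 and k = 1 (AR order 1):
  gamma(0) = phi_1 gamma(1) + c_0
  gamma(1) = phi_1 gamma(0) + c_1
Substituting the second into the first: gamma(0) (1 - phi_1^2) = c_0 + phi_1 c_1, so
  gamma(0) = (c_0 + phi_1 c_1) / (1 - phi_1^2) = (3.17735 + (0.674)(1.002)) / (1 - (0.674)^2) = 3.852698 / 0.545724 = 7.059792.
  gamma(1) = phi_1 gamma(0) + c_1 = (0.674)(7.059792) + (1.002) = 5.7603.
For k = 2 (> q): gamma(2) = phi_1 gamma(1) = (0.674)(5.7603) = 3.882442.
Therefore gamma(2) = 3.8824 (to 4 decimal places).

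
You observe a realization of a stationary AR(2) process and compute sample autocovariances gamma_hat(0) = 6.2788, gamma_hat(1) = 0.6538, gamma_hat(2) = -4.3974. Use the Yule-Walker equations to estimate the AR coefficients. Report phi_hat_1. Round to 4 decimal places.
\hat\phi_{1} = 0.1790

The Yule-Walker equations for an AR(p) process read, in matrix form,
  Gamma_p phi = r_p,   with   (Gamma_p)_{ij} = gamma(|i - j|),
                       (r_p)_i = gamma(i),   i,j = 1..p.
Substitute the sample gammas (Toeplitz matrix and right-hand side of size 2):
  Gamma_p = [[6.2788, 0.6538], [0.6538, 6.2788]]
  r_p     = [0.6538, -4.3974]
Written out:
  6.2788 phi_1 + 0.6538 phi_2 = 0.6538
  0.6538 phi_1 + 6.2788 phi_2 = -4.3974
Solve by Cramer's rule:
  det = gamma(0)^2 - gamma(1)^2 = (6.2788)^2 - (0.6538)^2 = 39.42332944 - 0.42745444 = 38.995875
  phi_hat_1 = [gamma(1) gamma(0) - gamma(1) gamma(2)] / det = [(0.6538)(6.2788) - (0.6538)(-4.3974)] / 38.995875 = 6.98009956 / 38.995875 = 0.179
  phi_hat_2 = [gamma(0) gamma(2) - gamma(1)^2] / det = [(6.2788)(-4.3974) - (0.6538)^2] / 38.995875 = -28.03784956 / 38.995875 = -0.719
So phi_hat = [0.1790, -0.7190].
Therefore phi_hat_1 = 0.1790.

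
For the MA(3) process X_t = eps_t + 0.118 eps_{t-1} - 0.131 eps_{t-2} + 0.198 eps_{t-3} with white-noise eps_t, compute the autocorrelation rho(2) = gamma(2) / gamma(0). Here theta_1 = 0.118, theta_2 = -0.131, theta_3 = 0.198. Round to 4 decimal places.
\rho(2) = -0.1006

For an MA(q) process with theta_0 = 1, the autocovariance is
  gamma(k) = sigma^2 * sum_{i=0..q-k} theta_i * theta_{i+k},
and rho(k) = gamma(k) / gamma(0). Sigma^2 cancels.
  numerator   = (1)*(-0.131) + (0.118)*(0.198) = -0.107636.
  denominator = (1)^2 + (0.118)^2 + (-0.131)^2 + (0.198)^2 = 1.070289.
  rho(2) = -0.107636 / 1.070289 = -0.1006.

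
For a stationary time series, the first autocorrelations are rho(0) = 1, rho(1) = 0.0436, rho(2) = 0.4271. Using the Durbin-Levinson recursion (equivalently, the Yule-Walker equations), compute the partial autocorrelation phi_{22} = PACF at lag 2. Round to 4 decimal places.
\phi_{22} = 0.4260

The PACF at lag k is phi_{kk}, the last component of the solution
to the Yule-Walker system G_k phi = r_k where
  (G_k)_{ij} = rho(|i - j|), (r_k)_i = rho(i), i,j = 1..k.
Equivalently, Durbin-Levinson gives phi_{kk} iteratively:
  phi_{11} = rho(1)
  phi_{kk} = [rho(k) - sum_{j=1..k-1} phi_{k-1,j} rho(k-j)]
            / [1 - sum_{j=1..k-1} phi_{k-1,j} rho(j)],
  phi_{k,j} = phi_{k-1,j} - phi_{kk} phi_{k-1,k-j},  j = 1..k-1.
Step k = 1:
  phi_11 = rho(1) = 0.0436.
Step k = 2:
  phi_22 = [rho(2) - phi_11 rho(1)] / [1 - phi_11 rho(1)] = [0.4271 - (0.0436)(0.0436)] / [1 - (0.0436)(0.0436)]
         = 0.42519904 / 0.99809904 = 0.426.
Therefore phi_{22} = 0.4260.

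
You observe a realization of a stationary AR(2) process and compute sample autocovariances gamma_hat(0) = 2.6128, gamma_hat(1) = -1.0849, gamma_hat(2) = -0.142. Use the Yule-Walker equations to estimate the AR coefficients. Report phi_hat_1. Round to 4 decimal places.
\hat\phi_{1} = -0.5290

The Yule-Walker equations for an AR(p) process read, in matrix form,
  Gamma_p phi = r_p,   with   (Gamma_p)_{ij} = gamma(|i - j|),
                       (r_p)_i = gamma(i),   i,j = 1..p.
Substitute the sample gammas (Toeplitz matrix and right-hand side of size 2):
  Gamma_p = [[2.6128, -1.0849], [-1.0849, 2.6128]]
  r_p     = [-1.0849, -0.142]
Written out:
  2.6128 phi_1 - 1.0849 phi_2 = -1.0849
  -1.0849 phi_1 + 2.6128 phi_2 = -0.142
Solve by Cramer's rule:
  det = gamma(0)^2 - gamma(1)^2 = (2.6128)^2 - (-1.0849)^2 = 6.82672384 - 1.17700801 = 5.64971583
  phi_hat_1 = [gamma(1) gamma(0) - gamma(1) gamma(2)] / det = [(-1.0849)(2.6128) - (-1.0849)(-0.142)] / 5.64971583 = -2.98868252 / 5.64971583 = -0.529
  phi_hat_2 = [gamma(0) gamma(2) - gamma(1)^2] / det = [(2.6128)(-0.142) - (-1.0849)^2] / 5.64971583 = -1.54802561 / 5.64971583 = -0.274
So phi_hat = [-0.5290, -0.2740].
Therefore phi_hat_1 = -0.5290.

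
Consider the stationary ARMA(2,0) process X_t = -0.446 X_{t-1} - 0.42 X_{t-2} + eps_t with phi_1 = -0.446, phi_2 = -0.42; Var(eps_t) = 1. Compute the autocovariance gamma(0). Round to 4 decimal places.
\gamma(0) = 1.3471

Multiply the model equation by X_{t-k} and take expectations. With theta_0 = psi_0 = 1 and psi_j the MA(infinity) weights, this gives
  gamma(k) - sum_i phi_i gamma(k-i) = c_k,
  c_k = sigma^2 * sum_{j=k..q} theta_j psi_{j-k}   (c_k = 0 for k > q),
using gamma(-m) = gamma(m).
Pure AR (q = 0): c_0 = sigma^2 = 1, c_k = 0 for k >= 1.
Equations for k = 0, 1, 2 (AR order 2, c_2 = 0):
  (E0) gamma(0) = phi_1 gamma(1) + phi_2 gamma(2) + c_0
  (E1) gamma(1) = phi_1 gamma(0) + phi_2 gamma(1) + c_1
  (E2) gamma(2) = phi_1 gamma(1) + phi_2 gamma(0)
From (E1): gamma(1) = A gamma(0) + B with
  A = phi_1 / (1 - phi_2) = -0.446 / 1.42 = -0.314085,   B = c_1 / (1 - phi_2) = 0 / 1.42 = 0.
Insert (E2) into (E0): gamma(0) (1 - phi_2^2) = phi_1 (1 + phi_2) gamma(1) + c_0.
  phi_1 (1 + phi_2) = (-0.446)(0.58) = -0.25868,   1 - phi_2^2 = 0.8236.
Replace gamma(1) by A gamma(0) + B and collect gamma(0):
  gamma(0) [0.8236 - (-0.25868)(-0.314085)] = c_0 = 1
  gamma(0) * 0.742353 = 1
  gamma(0) = 1 / 0.742353 = 1.347069.
Therefore gamma(0) = 1.3471 (to 4 decimal places).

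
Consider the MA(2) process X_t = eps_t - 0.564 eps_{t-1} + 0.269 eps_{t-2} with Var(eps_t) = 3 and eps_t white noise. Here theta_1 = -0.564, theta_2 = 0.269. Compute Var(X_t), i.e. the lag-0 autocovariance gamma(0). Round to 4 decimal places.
\gamma(0) = 4.1714

For an MA(q) process X_t = eps_t + sum_i theta_i eps_{t-i} with
Var(eps_t) = sigma^2, the variance is
  gamma(0) = sigma^2 * (1 + sum_i theta_i^2).
  sum_i theta_i^2 = (-0.564)^2 + (0.269)^2 = 0.318096 + 0.072361 = 0.390457.
  gamma(0) = 3 * (1 + 0.390457) = 3 * 1.390457 = 4.171371, which rounds to 4.1714.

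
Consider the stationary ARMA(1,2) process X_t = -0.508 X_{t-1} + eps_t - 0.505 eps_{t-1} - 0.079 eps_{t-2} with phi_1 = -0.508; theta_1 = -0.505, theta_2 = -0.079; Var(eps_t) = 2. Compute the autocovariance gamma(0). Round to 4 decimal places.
\gamma(0) = 4.5638

Multiply the model equation by X_{t-k} and take expectations. With theta_0 = psi_0 = 1 and psi_j the MA(infinity) weights, this gives
  gamma(k) - sum_i phi_i gamma(k-i) = c_k,
  c_k = sigma^2 * sum_{j=k..q} theta_j psi_{j-k}   (c_k = 0 for k > q),
using gamma(-m) = gamma(m).
psi-weights needed (psi_j = theta_j + sum_i phi_i psi_{j-i}):
  psi_1 = theta_1 + phi_1 = -0.505 + (-0.508) = -1.013
  psi_2 = theta_2 + phi_1 psi_1 = -0.079 + (-0.508)(-1.013) = 0.435604
Right-hand sides:
  c_0 = sigma^2 (1 + theta_1 psi_1 + theta_2 psi_2) = 2 * (1 + (-0.505)(-1.013) + (-0.079)(0.435604)) = 2 * 1.477152 = 2.954305
  c_1 = sigma^2 (theta_1 + theta_2 psi_1) = 2 * (-0.505 + (-0.079)(-1.013)) = -0.849946
  c_2 = sigma^2 theta_2 = 2 * (-0.079) = -0.158
Equations for k = 0 and k = 1 (AR order 1):
  gamma(0) = phi_1 gamma(1) + c_0
  gamma(1) = phi_1 gamma(0) + c_1
Substituting the second into the first: gamma(0) (1 - phi_1^2) = c_0 + phi_1 c_1, so
  gamma(0) = (c_0 + phi_1 c_1) / (1 - phi_1^2) = (2.954305 + (-0.508)(-0.849946)) / (1 - (-0.508)^2) = 3.386077 / 0.741936 = 4.56384.
Therefore gamma(0) = 4.5638 (to 4 decimal places).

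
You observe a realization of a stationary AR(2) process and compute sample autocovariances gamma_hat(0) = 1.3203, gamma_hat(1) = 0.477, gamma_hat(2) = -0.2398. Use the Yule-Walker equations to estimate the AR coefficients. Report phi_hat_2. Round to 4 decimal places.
\hat\phi_{2} = -0.3590

The Yule-Walker equations for an AR(p) process read, in matrix form,
  Gamma_p phi = r_p,   with   (Gamma_p)_{ij} = gamma(|i - j|),
                       (r_p)_i = gamma(i),   i,j = 1..p.
Substitute the sample gammas (Toeplitz matrix and right-hand side of size 2):
  Gamma_p = [[1.3203, 0.477], [0.477, 1.3203]]
  r_p     = [0.477, -0.2398]
Written out:
  1.3203 phi_1 + 0.477 phi_2 = 0.477
  0.477 phi_1 + 1.3203 phi_2 = -0.2398
Solve by Cramer's rule:
  det = gamma(0)^2 - gamma(1)^2 = (1.3203)^2 - (0.477)^2 = 1.74319209 - 0.227529 = 1.51566309
  phi_hat_1 = [gamma(1) gamma(0) - gamma(1) gamma(2)] / det = [(0.477)(1.3203) - (0.477)(-0.2398)] / 1.51566309 = 0.7441677 / 1.51566309 = 0.491
  phi_hat_2 = [gamma(0) gamma(2) - gamma(1)^2] / det = [(1.3203)(-0.2398) - (0.477)^2] / 1.51566309 = -0.54413694 / 1.51566309 = -0.359
So phi_hat = [0.4910, -0.3590].
Therefore phi_hat_2 = -0.3590.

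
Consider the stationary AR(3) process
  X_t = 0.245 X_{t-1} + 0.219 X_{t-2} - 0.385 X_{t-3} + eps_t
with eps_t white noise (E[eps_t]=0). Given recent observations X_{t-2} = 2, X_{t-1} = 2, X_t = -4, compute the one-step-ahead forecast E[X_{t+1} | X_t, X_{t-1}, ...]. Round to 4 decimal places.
E[X_{t+1} \mid \mathcal F_t] = -1.3120

For an AR(p) model X_t = c + sum_i phi_i X_{t-i} + eps_t, the
one-step-ahead conditional mean is
  E[X_{t+1} | X_t, ...] = c + sum_i phi_i X_{t+1-i}.
Substitute known values:
  E[X_{t+1} | ...] = (0.245) * (-4) + (0.219) * (2) + (-0.385) * (2)
                   = -1.3120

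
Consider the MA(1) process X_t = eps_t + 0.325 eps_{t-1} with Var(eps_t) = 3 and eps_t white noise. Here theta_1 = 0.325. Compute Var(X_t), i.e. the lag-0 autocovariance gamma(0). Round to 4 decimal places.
\gamma(0) = 3.3169

For an MA(q) process X_t = eps_t + sum_i theta_i eps_{t-i} with
Var(eps_t) = sigma^2, the variance is
  gamma(0) = sigma^2 * (1 + sum_i theta_i^2).
  sum_i theta_i^2 = (0.325)^2 = 0.105625.
  gamma(0) = 3 * (1 + 0.105625) = 3 * 1.105625 = 3.316875, which rounds to 3.3169.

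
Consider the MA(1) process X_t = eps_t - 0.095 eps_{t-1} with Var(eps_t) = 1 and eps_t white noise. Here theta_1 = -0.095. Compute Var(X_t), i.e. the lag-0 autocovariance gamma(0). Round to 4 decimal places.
\gamma(0) = 1.0090

For an MA(q) process X_t = eps_t + sum_i theta_i eps_{t-i} with
Var(eps_t) = sigma^2, the variance is
  gamma(0) = sigma^2 * (1 + sum_i theta_i^2).
  sum_i theta_i^2 = (-0.095)^2 = 0.009025.
  gamma(0) = 1 * (1 + 0.009025) = 1 * 1.009025 = 1.009025, which rounds to 1.0090.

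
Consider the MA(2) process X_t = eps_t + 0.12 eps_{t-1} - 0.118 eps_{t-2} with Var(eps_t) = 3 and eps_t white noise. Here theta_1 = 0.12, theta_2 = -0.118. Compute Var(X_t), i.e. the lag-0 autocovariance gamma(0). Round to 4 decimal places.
\gamma(0) = 3.0850

For an MA(q) process X_t = eps_t + sum_i theta_i eps_{t-i} with
Var(eps_t) = sigma^2, the variance is
  gamma(0) = sigma^2 * (1 + sum_i theta_i^2).
  sum_i theta_i^2 = (0.12)^2 + (-0.118)^2 = 0.0144 + 0.013924 = 0.028324.
  gamma(0) = 3 * (1 + 0.028324) = 3 * 1.028324 = 3.084972, which rounds to 3.0850.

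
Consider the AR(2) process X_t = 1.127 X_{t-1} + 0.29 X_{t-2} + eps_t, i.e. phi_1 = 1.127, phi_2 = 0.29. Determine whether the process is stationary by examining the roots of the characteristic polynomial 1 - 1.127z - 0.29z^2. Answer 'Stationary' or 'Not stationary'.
\text{Not stationary}

The AR(p) characteristic polynomial is P(z) = 1 - 1.127z - 0.29z^2.
Stationarity requires all roots to lie outside the unit circle, i.e. |z| > 1 for every root.
Set 1 + (-1.127) z + (-0.29) z^2 = 0, i.e. a z^2 + b z + c = 0 with a = -0.29, b = -1.127, c = 1.
Discriminant D = b^2 - 4ac = (-1.127)^2 - 4*(-0.29)*1 = 1.270129 - (-1.16) = 2.430129.
D >= 0, so the roots are real: z = (-b +/- sqrt(D)) / (2a) = (1.127 +/- 1.558887) / (-0.58).
  z_1 = (1.127 + 1.558887) / (-0.58) = -4.6308,   |z_1| = 4.6308.
  z_2 = (1.127 - 1.558887) / (-0.58) = 0.7446,   |z_2| = 0.7446.
Moduli of all roots: 4.6308, 0.7446.
All moduli strictly greater than 1? No.
Verdict: Not stationary.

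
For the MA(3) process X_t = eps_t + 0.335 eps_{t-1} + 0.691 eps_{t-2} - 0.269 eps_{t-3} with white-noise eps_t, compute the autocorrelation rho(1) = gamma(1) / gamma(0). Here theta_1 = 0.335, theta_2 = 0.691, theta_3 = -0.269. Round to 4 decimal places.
\rho(1) = 0.2290

For an MA(q) process with theta_0 = 1, the autocovariance is
  gamma(k) = sigma^2 * sum_{i=0..q-k} theta_i * theta_{i+k},
and rho(k) = gamma(k) / gamma(0). Sigma^2 cancels.
  numerator   = (1)*(0.335) + (0.335)*(0.691) + (0.691)*(-0.269) = 0.380606.
  denominator = (1)^2 + (0.335)^2 + (0.691)^2 + (-0.269)^2 = 1.662067.
  rho(1) = 0.380606 / 1.662067 = 0.2290.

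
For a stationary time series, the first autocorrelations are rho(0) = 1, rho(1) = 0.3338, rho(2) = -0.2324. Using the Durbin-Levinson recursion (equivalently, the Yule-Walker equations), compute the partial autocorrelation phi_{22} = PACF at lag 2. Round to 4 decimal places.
\phi_{22} = -0.3869

The PACF at lag k is phi_{kk}, the last component of the solution
to the Yule-Walker system G_k phi = r_k where
  (G_k)_{ij} = rho(|i - j|), (r_k)_i = rho(i), i,j = 1..k.
Equivalently, Durbin-Levinson gives phi_{kk} iteratively:
  phi_{11} = rho(1)
  phi_{kk} = [rho(k) - sum_{j=1..k-1} phi_{k-1,j} rho(k-j)]
            / [1 - sum_{j=1..k-1} phi_{k-1,j} rho(j)],
  phi_{k,j} = phi_{k-1,j} - phi_{kk} phi_{k-1,k-j},  j = 1..k-1.
Step k = 1:
  phi_11 = rho(1) = 0.3338.
Step k = 2:
  phi_22 = [rho(2) - phi_11 rho(1)] / [1 - phi_11 rho(1)] = [-0.2324 - (0.3338)(0.3338)] / [1 - (0.3338)(0.3338)]
         = -0.34382244 / 0.88857756 = -0.3869.
Therefore phi_{22} = -0.3869.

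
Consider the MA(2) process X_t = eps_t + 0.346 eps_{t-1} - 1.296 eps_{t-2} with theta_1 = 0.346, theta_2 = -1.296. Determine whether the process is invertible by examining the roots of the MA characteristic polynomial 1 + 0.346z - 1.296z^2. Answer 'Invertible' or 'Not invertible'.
\text{Not invertible}

The MA(q) characteristic polynomial is P(z) = 1 + 0.346z - 1.296z^2.
Invertibility requires all roots to lie outside the unit circle, i.e. |z| > 1 for every root.
Set 1 + (0.346) z + (-1.296) z^2 = 0, i.e. a z^2 + b z + c = 0 with a = -1.296, b = 0.346, c = 1.
Discriminant D = b^2 - 4ac = (0.346)^2 - 4*(-1.296)*1 = 0.119716 - (-5.184) = 5.303716.
D >= 0, so the roots are real: z = (-b +/- sqrt(D)) / (2a) = (-0.346 +/- 2.30298) / (-2.592).
  z_1 = (-0.346 + 2.30298) / (-2.592) = -0.755,   |z_1| = 0.755.
  z_2 = (-0.346 - 2.30298) / (-2.592) = 1.022,   |z_2| = 1.022.
Moduli of all roots: 0.7550, 1.0220.
All moduli strictly greater than 1? No.
Verdict: Not invertible.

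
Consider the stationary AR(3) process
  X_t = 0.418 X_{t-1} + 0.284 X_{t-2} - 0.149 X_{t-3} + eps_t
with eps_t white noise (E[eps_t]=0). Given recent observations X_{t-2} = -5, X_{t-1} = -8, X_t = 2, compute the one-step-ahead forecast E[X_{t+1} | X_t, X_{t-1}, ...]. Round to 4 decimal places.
E[X_{t+1} \mid \mathcal F_t] = -0.6910

For an AR(p) model X_t = c + sum_i phi_i X_{t-i} + eps_t, the
one-step-ahead conditional mean is
  E[X_{t+1} | X_t, ...] = c + sum_i phi_i X_{t+1-i}.
Substitute known values:
  E[X_{t+1} | ...] = (0.418) * (2) + (0.284) * (-8) + (-0.149) * (-5)
                   = -0.6910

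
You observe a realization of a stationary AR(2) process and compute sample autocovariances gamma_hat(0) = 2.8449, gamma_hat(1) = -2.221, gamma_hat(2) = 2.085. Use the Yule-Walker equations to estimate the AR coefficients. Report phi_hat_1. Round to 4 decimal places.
\hat\phi_{1} = -0.5340

The Yule-Walker equations for an AR(p) process read, in matrix form,
  Gamma_p phi = r_p,   with   (Gamma_p)_{ij} = gamma(|i - j|),
                       (r_p)_i = gamma(i),   i,j = 1..p.
Substitute the sample gammas (Toeplitz matrix and right-hand side of size 2):
  Gamma_p = [[2.8449, -2.221], [-2.221, 2.8449]]
  r_p     = [-2.221, 2.085]
Written out:
  2.8449 phi_1 - 2.221 phi_2 = -2.221
  -2.221 phi_1 + 2.8449 phi_2 = 2.085
Solve by Cramer's rule:
  det = gamma(0)^2 - gamma(1)^2 = (2.8449)^2 - (-2.221)^2 = 8.09345601 - 4.932841 = 3.16061501
  phi_hat_1 = [gamma(1) gamma(0) - gamma(1) gamma(2)] / det = [(-2.221)(2.8449) - (-2.221)(2.085)] / 3.16061501 = -1.6877379 / 3.16061501 = -0.534
  phi_hat_2 = [gamma(0) gamma(2) - gamma(1)^2] / det = [(2.8449)(2.085) - (-2.221)^2] / 3.16061501 = 0.9987755 / 3.16061501 = 0.316
So phi_hat = [-0.5340, 0.3160].
Therefore phi_hat_1 = -0.5340.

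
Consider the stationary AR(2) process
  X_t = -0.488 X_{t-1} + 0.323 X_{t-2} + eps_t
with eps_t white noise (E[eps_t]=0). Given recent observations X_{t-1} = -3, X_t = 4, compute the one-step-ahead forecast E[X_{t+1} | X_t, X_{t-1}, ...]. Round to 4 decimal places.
E[X_{t+1} \mid \mathcal F_t] = -2.9210

For an AR(p) model X_t = c + sum_i phi_i X_{t-i} + eps_t, the
one-step-ahead conditional mean is
  E[X_{t+1} | X_t, ...] = c + sum_i phi_i X_{t+1-i}.
Substitute known values:
  E[X_{t+1} | ...] = (-0.488) * (4) + (0.323) * (-3)
                   = -2.9210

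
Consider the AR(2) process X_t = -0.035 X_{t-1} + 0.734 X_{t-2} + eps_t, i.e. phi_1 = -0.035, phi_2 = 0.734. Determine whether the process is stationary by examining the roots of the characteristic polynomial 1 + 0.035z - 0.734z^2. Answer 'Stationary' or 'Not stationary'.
\text{Stationary}

The AR(p) characteristic polynomial is P(z) = 1 + 0.035z - 0.734z^2.
Stationarity requires all roots to lie outside the unit circle, i.e. |z| > 1 for every root.
Set 1 + (0.035) z + (-0.734) z^2 = 0, i.e. a z^2 + b z + c = 0 with a = -0.734, b = 0.035, c = 1.
Discriminant D = b^2 - 4ac = (0.035)^2 - 4*(-0.734)*1 = 0.001225 - (-2.936) = 2.937225.
D >= 0, so the roots are real: z = (-b +/- sqrt(D)) / (2a) = (-0.035 +/- 1.713833) / (-1.468).
  z_1 = (-0.035 + 1.713833) / (-1.468) = -1.1436,   |z_1| = 1.1436.
  z_2 = (-0.035 - 1.713833) / (-1.468) = 1.1913,   |z_2| = 1.1913.
Moduli of all roots: 1.1436, 1.1913.
All moduli strictly greater than 1? Yes.
Verdict: Stationary.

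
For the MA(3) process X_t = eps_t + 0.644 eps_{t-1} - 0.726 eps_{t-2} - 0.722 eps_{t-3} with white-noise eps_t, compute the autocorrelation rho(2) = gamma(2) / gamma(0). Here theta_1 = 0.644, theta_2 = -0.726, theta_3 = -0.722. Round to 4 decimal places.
\rho(2) = -0.4835

For an MA(q) process with theta_0 = 1, the autocovariance is
  gamma(k) = sigma^2 * sum_{i=0..q-k} theta_i * theta_{i+k},
and rho(k) = gamma(k) / gamma(0). Sigma^2 cancels.
  numerator   = (1)*(-0.726) + (0.644)*(-0.722) = -1.190968.
  denominator = (1)^2 + (0.644)^2 + (-0.726)^2 + (-0.722)^2 = 2.463096.
  rho(2) = -1.190968 / 2.463096 = -0.4835.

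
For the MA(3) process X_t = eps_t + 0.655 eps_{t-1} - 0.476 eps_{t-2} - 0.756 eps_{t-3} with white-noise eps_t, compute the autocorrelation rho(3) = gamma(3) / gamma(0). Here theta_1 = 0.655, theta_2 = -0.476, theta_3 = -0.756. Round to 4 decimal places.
\rho(3) = -0.3394

For an MA(q) process with theta_0 = 1, the autocovariance is
  gamma(k) = sigma^2 * sum_{i=0..q-k} theta_i * theta_{i+k},
and rho(k) = gamma(k) / gamma(0). Sigma^2 cancels.
  numerator   = (1)*(-0.756) = -0.756.
  denominator = (1)^2 + (0.655)^2 + (-0.476)^2 + (-0.756)^2 = 2.227137.
  rho(3) = -0.756 / 2.227137 = -0.3394.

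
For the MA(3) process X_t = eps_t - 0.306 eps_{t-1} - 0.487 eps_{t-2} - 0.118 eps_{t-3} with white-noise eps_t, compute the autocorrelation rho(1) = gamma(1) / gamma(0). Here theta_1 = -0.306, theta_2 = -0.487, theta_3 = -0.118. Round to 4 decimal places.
\rho(1) = -0.0740

For an MA(q) process with theta_0 = 1, the autocovariance is
  gamma(k) = sigma^2 * sum_{i=0..q-k} theta_i * theta_{i+k},
and rho(k) = gamma(k) / gamma(0). Sigma^2 cancels.
  numerator   = (1)*(-0.306) + (-0.306)*(-0.487) + (-0.487)*(-0.118) = -0.099512.
  denominator = (1)^2 + (-0.306)^2 + (-0.487)^2 + (-0.118)^2 = 1.344729.
  rho(1) = -0.099512 / 1.344729 = -0.0740.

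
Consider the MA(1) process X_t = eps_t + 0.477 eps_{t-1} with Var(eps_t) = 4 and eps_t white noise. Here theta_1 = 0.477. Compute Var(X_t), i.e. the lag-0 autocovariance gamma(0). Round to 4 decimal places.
\gamma(0) = 4.9101

For an MA(q) process X_t = eps_t + sum_i theta_i eps_{t-i} with
Var(eps_t) = sigma^2, the variance is
  gamma(0) = sigma^2 * (1 + sum_i theta_i^2).
  sum_i theta_i^2 = (0.477)^2 = 0.227529.
  gamma(0) = 4 * (1 + 0.227529) = 4 * 1.227529 = 4.910116, which rounds to 4.9101.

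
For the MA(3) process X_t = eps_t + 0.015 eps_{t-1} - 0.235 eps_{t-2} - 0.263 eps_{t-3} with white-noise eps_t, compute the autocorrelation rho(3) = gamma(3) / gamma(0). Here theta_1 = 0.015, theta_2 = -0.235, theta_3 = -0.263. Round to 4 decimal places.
\rho(3) = -0.2339

For an MA(q) process with theta_0 = 1, the autocovariance is
  gamma(k) = sigma^2 * sum_{i=0..q-k} theta_i * theta_{i+k},
and rho(k) = gamma(k) / gamma(0). Sigma^2 cancels.
  numerator   = (1)*(-0.263) = -0.263.
  denominator = (1)^2 + (0.015)^2 + (-0.235)^2 + (-0.263)^2 = 1.124619.
  rho(3) = -0.263 / 1.124619 = -0.2339.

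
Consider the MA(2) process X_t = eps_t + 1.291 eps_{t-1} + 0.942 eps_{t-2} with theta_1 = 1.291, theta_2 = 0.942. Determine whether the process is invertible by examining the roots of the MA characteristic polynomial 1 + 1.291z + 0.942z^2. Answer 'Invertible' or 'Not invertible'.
\text{Invertible}

The MA(q) characteristic polynomial is P(z) = 1 + 1.291z + 0.942z^2.
Invertibility requires all roots to lie outside the unit circle, i.e. |z| > 1 for every root.
Set 1 + (1.291) z + (0.942) z^2 = 0, i.e. a z^2 + b z + c = 0 with a = 0.942, b = 1.291, c = 1.
Discriminant D = b^2 - 4ac = (1.291)^2 - 4*(0.942)*1 = 1.666681 - (3.768) = -2.101319.
D < 0, so the roots are the complex-conjugate pair z = (-b +/- i sqrt(-D)) / (2a) = -0.6852 +/- 0.7694i.
For a conjugate pair |z|^2 = z * conj(z) = (product of roots) = c/a = 1/(0.942) = 1.061571, so |z| = sqrt(1.061571) = 1.0303 for both roots.
Moduli of all roots: 1.0303, 1.0303.
All moduli strictly greater than 1? Yes.
Verdict: Invertible.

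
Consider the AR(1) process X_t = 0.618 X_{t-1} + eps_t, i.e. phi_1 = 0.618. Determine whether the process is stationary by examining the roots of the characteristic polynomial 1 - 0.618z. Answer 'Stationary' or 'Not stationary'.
\text{Stationary}

The AR(p) characteristic polynomial is P(z) = 1 - 0.618z.
Stationarity requires all roots to lie outside the unit circle, i.e. |z| > 1 for every root.
This is linear in z: 1 + (-0.618) z = 0  =>  z = -1/(-0.618) = 1.618123,  |z| = 1.618123.
Moduli of all roots: 1.6181.
All moduli strictly greater than 1? Yes.
Verdict: Stationary.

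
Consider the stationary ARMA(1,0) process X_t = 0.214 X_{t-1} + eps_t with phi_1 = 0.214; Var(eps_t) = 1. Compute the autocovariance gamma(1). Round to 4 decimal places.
\gamma(1) = 0.2243

Multiply the model equation by X_{t-k} and take expectations. With theta_0 = psi_0 = 1 and psi_j the MA(infinity) weights, this gives
  gamma(k) - sum_i phi_i gamma(k-i) = c_k,
  c_k = sigma^2 * sum_{j=k..q} theta_j psi_{j-k}   (c_k = 0 for k > q),
using gamma(-m) = gamma(m).
Pure AR (q = 0): c_0 = sigma^2 = 1, c_k = 0 for k >= 1.
Equations for k = 0 and k = 1 (AR order 1):
  gamma(0) = phi_1 gamma(1) + c_0
  gamma(1) = phi_1 gamma(0) + c_1
Substituting the second into the first: gamma(0) (1 - phi_1^2) = c_0 + phi_1 c_1, so
  gamma(0) = c_0 / (1 - phi_1^2) = 1 / (1 - (0.214)^2) = 1 / 0.954204 = 1.047994.
  gamma(1) = phi_1 gamma(0) = (0.214)(1.047994) = 0.224271.
Therefore gamma(1) = 0.2243 (to 4 decimal places).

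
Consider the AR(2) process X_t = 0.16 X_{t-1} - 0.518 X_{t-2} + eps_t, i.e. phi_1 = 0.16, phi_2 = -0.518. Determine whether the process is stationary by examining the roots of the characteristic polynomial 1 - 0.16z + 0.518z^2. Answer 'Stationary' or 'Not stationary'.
\text{Stationary}

The AR(p) characteristic polynomial is P(z) = 1 - 0.16z + 0.518z^2.
Stationarity requires all roots to lie outside the unit circle, i.e. |z| > 1 for every root.
Set 1 + (-0.16) z + (0.518) z^2 = 0, i.e. a z^2 + b z + c = 0 with a = 0.518, b = -0.16, c = 1.
Discriminant D = b^2 - 4ac = (-0.16)^2 - 4*(0.518)*1 = 0.0256 - (2.072) = -2.0464.
D < 0, so the roots are the complex-conjugate pair z = (-b +/- i sqrt(-D)) / (2a) = 0.1544 +/- 1.3808i.
For a conjugate pair |z|^2 = z * conj(z) = (product of roots) = c/a = 1/(0.518) = 1.930502, so |z| = sqrt(1.930502) = 1.3894 for both roots.
Moduli of all roots: 1.3894, 1.3894.
All moduli strictly greater than 1? Yes.
Verdict: Stationary.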